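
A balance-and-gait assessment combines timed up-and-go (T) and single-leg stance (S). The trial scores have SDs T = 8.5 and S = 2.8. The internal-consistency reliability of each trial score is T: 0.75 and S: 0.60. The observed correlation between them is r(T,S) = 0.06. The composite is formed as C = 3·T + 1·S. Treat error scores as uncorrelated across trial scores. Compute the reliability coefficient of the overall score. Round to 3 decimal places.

Var(C) = 3²·8.5² + 2.8² + 2·[3·8.5·2.8·0.06] = 658.09 + 8.568 = 666.658.
With uncorrelated errors the cross-covariances are all true-score covariance, so they carry over unchanged; only the diagonal terms shrink to ρᵢσᵢ².
True-score variance = [3²·8.5²·0.75 + 2.8²·0.60] + 8.568 = 492.392 + 8.568 = 500.959.
Reliability = 500.959 / 666.658 = 0.751.

0.751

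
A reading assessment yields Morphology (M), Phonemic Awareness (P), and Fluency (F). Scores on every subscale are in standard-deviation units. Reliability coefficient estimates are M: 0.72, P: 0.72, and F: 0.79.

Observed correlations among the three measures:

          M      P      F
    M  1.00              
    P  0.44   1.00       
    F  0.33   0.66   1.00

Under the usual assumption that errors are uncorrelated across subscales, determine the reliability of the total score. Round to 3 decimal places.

0.869

Var(M+P+F) = 3 + 2·[0.44 + 0.33 + 0.66] = 3 + 2.86 = 5.86.
Because errors are independent across components, Cov(Tᵢ,Tⱼ) = Cov(Xᵢ,Xⱼ); the off-diagonal part of the true-score variance is the same as above.
True-score variance = [0.72 + 0.72 + 0.79] + 2.86 = 2.23 + 2.86 = 5.09.
Reliability = 5.09 / 5.86 = 0.869.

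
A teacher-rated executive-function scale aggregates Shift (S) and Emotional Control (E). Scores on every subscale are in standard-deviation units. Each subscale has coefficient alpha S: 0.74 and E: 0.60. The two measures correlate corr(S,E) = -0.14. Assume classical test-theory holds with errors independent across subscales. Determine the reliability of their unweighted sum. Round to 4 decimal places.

0.6163

Var(S+E) = 2 + 2·[(-0.14)] = 2 − 0.28 = 1.72.
Because errors are independent across components, Cov(Tᵢ,Tⱼ) = Cov(Xᵢ,Xⱼ); the off-diagonal part of the true-score variance is the same as above.
True-score variance = [0.74 + 0.60] − 0.28 = 1.34 − 0.28 = 1.06.
Reliability = 1.06 / 1.72 = 0.6163.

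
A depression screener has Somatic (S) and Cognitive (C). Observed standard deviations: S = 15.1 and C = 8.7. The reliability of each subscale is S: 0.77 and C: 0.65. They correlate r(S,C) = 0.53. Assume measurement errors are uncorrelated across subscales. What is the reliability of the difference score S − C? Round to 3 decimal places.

Var(S−C) = 15.1² + 8.7² − 2·15.1·8.7·0.53 = 303.7 − 139.252 = 164.448.
With uncorrelated errors the cross-covariances are all true-score covariance, so they carry over unchanged; only the diagonal terms shrink to ρᵢσᵢ².
True-score variance = [15.1²·0.77 + 8.7²·0.65] − 139.252 = 224.766 − 139.252 = 85.514.
Reliability = 85.514 / 164.448 = 0.520.

0.520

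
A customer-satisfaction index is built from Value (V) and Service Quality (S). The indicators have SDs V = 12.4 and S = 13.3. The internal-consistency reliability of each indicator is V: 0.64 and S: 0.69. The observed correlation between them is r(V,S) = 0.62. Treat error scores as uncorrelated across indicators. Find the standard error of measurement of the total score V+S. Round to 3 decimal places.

10.497

Var(total) = 330.65 + 204.501 = 535.151.
True-score variance = 220.461 + 204.501 = 424.961, so reliability = 0.7941.
Error variance = 535.151 − 424.961 = 110.19; SEM = √110.19 = 10.497.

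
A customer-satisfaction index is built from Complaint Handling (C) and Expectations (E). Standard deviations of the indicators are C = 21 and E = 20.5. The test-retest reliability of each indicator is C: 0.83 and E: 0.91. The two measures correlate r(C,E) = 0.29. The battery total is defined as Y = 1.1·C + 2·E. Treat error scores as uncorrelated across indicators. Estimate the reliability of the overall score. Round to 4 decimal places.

Var(Y) = 1.1²·21² + 2²·20.5² + 2·[2.2·21·20.5·0.29] = 2214.61 + 549.318 = 2763.93.
Under uncorrelated errors the observed covariances equal the true-score covariances, so only the own-variance terms attenuate.
True-score variance = [1.1²·21²·0.83 + 2²·20.5²·0.91] + 549.318 = 1972.61 + 549.318 = 2521.92.
Reliability = 2521.92 / 2763.93 = 0.9124.

0.9124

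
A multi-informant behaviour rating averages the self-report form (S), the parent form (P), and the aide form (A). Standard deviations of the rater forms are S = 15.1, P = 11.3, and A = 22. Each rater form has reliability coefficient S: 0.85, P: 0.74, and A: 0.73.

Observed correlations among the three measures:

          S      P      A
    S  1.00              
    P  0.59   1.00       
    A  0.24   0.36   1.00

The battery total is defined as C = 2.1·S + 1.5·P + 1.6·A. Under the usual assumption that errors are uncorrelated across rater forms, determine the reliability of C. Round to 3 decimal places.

0.864

Var(C) = 2.1²·15.1² + 1.5²·11.3² + 1.6²·22² + 2·[3.15·15.1·11.3·0.59 + 3.36·15.1·22·0.24 + 2.4·11.3·22·0.36] = 2531.87 + 1599.58 = 4131.45.
Under uncorrelated errors the observed covariances equal the true-score covariances, so only the own-variance terms attenuate.
True-score variance = [2.1²·15.1²·0.85 + 1.5²·11.3²·0.74 + 1.6²·22²·0.73] + 1599.58 = 1971.8 + 1599.58 = 3571.38.
Reliability = 3571.38 / 4131.45 = 0.864.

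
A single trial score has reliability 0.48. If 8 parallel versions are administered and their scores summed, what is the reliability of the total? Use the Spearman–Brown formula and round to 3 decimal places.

0.881

ρ_k = kρ / (1 + (k−1)ρ) = 8·0.48 / (1 + 7·0.48) = 3.840 / 4.360 = 0.881.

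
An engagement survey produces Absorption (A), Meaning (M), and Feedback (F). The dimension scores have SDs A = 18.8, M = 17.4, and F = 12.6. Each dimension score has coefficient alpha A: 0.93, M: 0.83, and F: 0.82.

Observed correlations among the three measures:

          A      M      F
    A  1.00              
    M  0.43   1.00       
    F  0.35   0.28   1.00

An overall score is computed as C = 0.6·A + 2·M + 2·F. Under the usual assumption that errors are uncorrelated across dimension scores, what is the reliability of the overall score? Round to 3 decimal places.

0.890

Var(C) = 0.6²·18.8² + 2²·17.4² + 2²·12.6² + 2·[1.2·18.8·17.4·0.43 + 1.2·18.8·12.6·0.35 + 4·17.4·12.6·0.28] = 1973.32 + 1027.66 = 3000.98.
With uncorrelated errors the cross-covariances are all true-score covariance, so they carry over unchanged; only the diagonal terms shrink to ρᵢσᵢ².
True-score variance = [0.6²·18.8²·0.93 + 2²·17.4²·0.83 + 2²·12.6²·0.82] + 1027.66 = 1644.23 + 1027.66 = 2671.89.
Reliability = 2671.89 / 3000.98 = 0.890.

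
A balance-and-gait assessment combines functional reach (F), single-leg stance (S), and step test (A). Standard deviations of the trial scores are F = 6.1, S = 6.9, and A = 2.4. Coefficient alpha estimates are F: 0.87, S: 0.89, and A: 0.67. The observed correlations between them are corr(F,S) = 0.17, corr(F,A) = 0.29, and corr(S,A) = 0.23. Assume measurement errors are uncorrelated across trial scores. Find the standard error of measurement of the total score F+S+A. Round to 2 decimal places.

3.46

Var(total) = 90.58 + 30.4194 = 120.999.
True-score variance = 78.6048 + 30.4194 = 109.024, so reliability = 0.9010.
Error variance = 120.999 − 109.024 = 11.9752; SEM = √11.9752 = 3.46.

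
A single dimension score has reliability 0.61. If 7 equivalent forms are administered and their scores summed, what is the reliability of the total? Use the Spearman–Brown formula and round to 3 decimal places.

ρ_k = kρ / (1 + (k−1)ρ) = 7·0.61 / (1 + 6·0.61) = 4.270 / 4.660 = 0.916.

0.916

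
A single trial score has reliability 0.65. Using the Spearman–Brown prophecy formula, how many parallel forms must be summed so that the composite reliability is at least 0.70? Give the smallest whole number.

k ≥ ρ*(1−ρ₁)/(ρ₁(1−ρ*)) = 0.70·0.35 / (0.65·0.30) = 1.256.
Smallest integer k = 2.

2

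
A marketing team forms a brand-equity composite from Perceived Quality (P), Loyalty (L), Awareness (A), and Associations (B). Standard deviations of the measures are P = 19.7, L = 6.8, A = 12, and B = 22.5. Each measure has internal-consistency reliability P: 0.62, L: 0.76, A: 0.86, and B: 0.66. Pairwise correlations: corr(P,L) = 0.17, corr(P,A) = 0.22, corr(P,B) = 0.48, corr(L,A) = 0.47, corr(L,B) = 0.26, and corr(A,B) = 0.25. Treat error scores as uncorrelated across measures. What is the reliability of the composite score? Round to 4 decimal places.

Var(P+L+A+B) = 19.7² + 6.8² + 12² + 22.5² + 2·[19.7·6.8·0.17 + 19.7·12·0.22 + 19.7·22.5·0.48 + 6.8·12·0.47 + 6.8·22.5·0.26 + 12·22.5·0.25] = 1084.58 + 866.346 = 1950.93.
Under uncorrelated errors the observed covariances equal the true-score covariances, so only the own-variance terms attenuate.
True-score variance = [19.7²·0.62 + 6.8²·0.76 + 12²·0.86 + 22.5²·0.66] + 866.346 = 733.723 + 866.346 = 1600.07.
Reliability = 1600.07 / 1950.93 = 0.8202.

0.8202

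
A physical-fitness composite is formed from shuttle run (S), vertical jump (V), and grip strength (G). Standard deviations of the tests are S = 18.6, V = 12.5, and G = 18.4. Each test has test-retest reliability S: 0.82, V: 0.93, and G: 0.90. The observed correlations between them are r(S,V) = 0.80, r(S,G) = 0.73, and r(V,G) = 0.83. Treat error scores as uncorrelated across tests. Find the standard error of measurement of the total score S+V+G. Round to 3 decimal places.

Var(total) = 840.77 + 1253.47 = 2094.24.
True-score variance = 733.704 + 1253.47 = 1987.17, so reliability = 0.9489.
Error variance = 2094.24 − 1987.17 = 107.066; SEM = √107.066 = 10.347.

10.347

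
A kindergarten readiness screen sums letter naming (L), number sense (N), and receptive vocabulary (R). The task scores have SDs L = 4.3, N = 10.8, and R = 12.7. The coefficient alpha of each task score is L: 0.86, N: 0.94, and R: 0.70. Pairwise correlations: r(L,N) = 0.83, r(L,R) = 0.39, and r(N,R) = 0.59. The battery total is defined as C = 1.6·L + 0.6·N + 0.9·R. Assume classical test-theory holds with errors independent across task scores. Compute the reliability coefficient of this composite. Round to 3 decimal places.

0.891

Var(C) = 1.6²·4.3² + 0.6²·10.8² + 0.9²·12.7² + 2·[0.96·4.3·10.8·0.83 + 1.44·4.3·12.7·0.39 + 0.54·10.8·12.7·0.59] = 219.97 + 222.743 = 442.713.
With uncorrelated errors the cross-covariances are all true-score covariance, so they carry over unchanged; only the diagonal terms shrink to ρᵢσᵢ².
True-score variance = [1.6²·4.3²·0.86 + 0.6²·10.8²·0.94 + 0.9²·12.7²·0.70] + 222.743 = 171.63 + 222.743 = 394.373.
Reliability = 394.373 / 442.713 = 0.891.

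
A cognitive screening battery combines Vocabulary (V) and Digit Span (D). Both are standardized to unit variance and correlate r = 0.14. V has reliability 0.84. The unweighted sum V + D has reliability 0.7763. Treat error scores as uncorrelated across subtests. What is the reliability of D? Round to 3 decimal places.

0.650

Var(V+D) = 2 + 2·0.14 = 2.280.
True-score variance = ρ_V + ρ_D + 2·0.14, so 0.7763 = (0.84 + ρ_D + 0.28) / 2.280.
ρ_D = 0.7763·2.280 − 0.84 − 0.28 = 0.650.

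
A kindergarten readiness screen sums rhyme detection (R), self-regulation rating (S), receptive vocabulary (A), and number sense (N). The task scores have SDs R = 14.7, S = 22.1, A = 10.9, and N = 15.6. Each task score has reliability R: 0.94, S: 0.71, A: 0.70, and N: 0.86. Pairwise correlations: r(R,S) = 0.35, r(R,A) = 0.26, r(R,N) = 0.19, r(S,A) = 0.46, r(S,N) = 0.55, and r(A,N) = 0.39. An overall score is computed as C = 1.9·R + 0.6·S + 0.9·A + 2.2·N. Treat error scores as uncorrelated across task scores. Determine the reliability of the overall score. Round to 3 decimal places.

Var(C) = 1.9²·14.7² + 0.6²·22.1² + 0.9²·10.9² + 2.2²·15.6² + 2·[1.14·14.7·22.1·0.35 + 1.71·14.7·10.9·0.26 + 4.18·14.7·15.6·0.19 + 0.54·22.1·10.9·0.46 + 1.32·22.1·15.6·0.55 + 1.98·10.9·15.6·0.39] = 2230.01 + 1648.85 = 3878.86.
With uncorrelated errors the cross-covariances are all true-score covariance, so they carry over unchanged; only the diagonal terms shrink to ρᵢσᵢ².
True-score variance = [1.9²·14.7²·0.94 + 0.6²·22.1²·0.71 + 0.9²·10.9²·0.70 + 2.2²·15.6²·0.86] + 1648.85 = 1938.44 + 1648.85 = 3587.29.
Reliability = 3587.29 / 3878.86 = 0.925.

0.925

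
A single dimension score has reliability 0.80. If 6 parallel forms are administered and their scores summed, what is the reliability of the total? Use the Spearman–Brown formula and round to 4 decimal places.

ρ_k = kρ / (1 + (k−1)ρ) = 6·0.80 / (1 + 5·0.80) = 4.800 / 5.000 = 0.9600.

0.9600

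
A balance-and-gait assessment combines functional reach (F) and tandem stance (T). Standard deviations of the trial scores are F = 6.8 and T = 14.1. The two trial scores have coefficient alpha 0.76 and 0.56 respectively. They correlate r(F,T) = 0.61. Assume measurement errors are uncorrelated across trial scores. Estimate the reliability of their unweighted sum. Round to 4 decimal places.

0.7277

Var(F+T) = 6.8² + 14.1² + 2·[6.8·14.1·0.61] = 245.05 + 116.974 = 362.024.
Under uncorrelated errors the observed covariances equal the true-score covariances, so only the own-variance terms attenuate.
True-score variance = [6.8²·0.76 + 14.1²·0.56] + 116.974 = 146.476 + 116.974 = 263.45.
Reliability = 263.45 / 362.024 = 0.7277.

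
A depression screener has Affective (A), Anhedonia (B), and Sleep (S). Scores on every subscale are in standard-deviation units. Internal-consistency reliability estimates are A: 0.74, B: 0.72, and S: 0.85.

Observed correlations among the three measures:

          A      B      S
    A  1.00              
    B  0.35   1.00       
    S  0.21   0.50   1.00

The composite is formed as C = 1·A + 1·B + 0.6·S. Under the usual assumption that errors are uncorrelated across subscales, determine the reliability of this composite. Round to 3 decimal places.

0.848

Var(C) = 1 + 1 + 0.6² + 2·[0.35 + 0.6·0.21 + 0.6·0.50] = 2.36 + 1.552 = 3.912.
With uncorrelated errors the cross-covariances are all true-score covariance, so they carry over unchanged; only the diagonal terms shrink to ρᵢσᵢ².
True-score variance = [0.74 + 0.72 + 0.6²·0.85] + 1.552 = 1.766 + 1.552 = 3.318.
Reliability = 3.318 / 3.912 = 0.848.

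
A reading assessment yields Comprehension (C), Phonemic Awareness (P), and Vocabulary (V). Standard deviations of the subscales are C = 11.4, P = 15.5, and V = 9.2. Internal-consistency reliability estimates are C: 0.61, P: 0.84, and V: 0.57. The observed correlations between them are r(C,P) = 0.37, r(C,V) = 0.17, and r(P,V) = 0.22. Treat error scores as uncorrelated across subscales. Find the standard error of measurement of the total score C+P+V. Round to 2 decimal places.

11.20

Var(total) = 454.85 + 229.161 = 684.011.
True-score variance = 329.33 + 229.161 = 558.492, so reliability = 0.8165.
Error variance = 684.011 − 558.492 = 125.52; SEM = √125.52 = 11.20.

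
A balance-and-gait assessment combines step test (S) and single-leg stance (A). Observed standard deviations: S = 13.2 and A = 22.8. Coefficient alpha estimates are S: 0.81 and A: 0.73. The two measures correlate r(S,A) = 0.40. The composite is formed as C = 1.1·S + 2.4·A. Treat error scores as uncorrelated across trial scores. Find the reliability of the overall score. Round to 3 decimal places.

0.779

Var(C) = 1.1²·13.2² + 2.4²·22.8² + 2·[2.64·13.2·22.8·0.40] = 3205.11 + 635.628 = 3840.74.
Because errors are independent across components, Cov(Tᵢ,Tⱼ) = Cov(Xᵢ,Xⱼ); the off-diagonal part of the true-score variance is the same as above.
True-score variance = [1.1²·13.2²·0.81 + 2.4²·22.8²·0.73] + 635.628 = 2356.6 + 635.628 = 2992.22.
Reliability = 2992.22 / 3840.74 = 0.779.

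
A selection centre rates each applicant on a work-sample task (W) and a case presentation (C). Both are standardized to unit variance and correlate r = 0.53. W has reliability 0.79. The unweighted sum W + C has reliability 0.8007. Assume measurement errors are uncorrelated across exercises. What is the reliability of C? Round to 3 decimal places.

Var(W+C) = 2 + 2·0.53 = 3.060.
True-score variance = ρ_W + ρ_C + 2·0.53, so 0.8007 = (0.79 + ρ_C + 1.06) / 3.060.
ρ_C = 0.8007·3.060 − 0.79 − 1.06 = 0.600.

0.600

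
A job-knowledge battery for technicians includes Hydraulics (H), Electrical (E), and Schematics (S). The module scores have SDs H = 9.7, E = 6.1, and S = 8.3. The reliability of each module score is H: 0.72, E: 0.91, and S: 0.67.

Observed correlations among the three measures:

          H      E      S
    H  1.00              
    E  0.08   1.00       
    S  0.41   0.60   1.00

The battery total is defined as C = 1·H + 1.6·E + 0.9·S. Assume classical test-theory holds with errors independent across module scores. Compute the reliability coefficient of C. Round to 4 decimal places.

0.8690

Var(C) = 9.7² + 1.6²·6.1² + 0.9²·8.3² + 2·[1.6·9.7·6.1·0.08 + 0.9·9.7·8.3·0.41 + 1.44·6.1·8.3·0.60] = 245.149 + 162.053 = 407.201.
Under uncorrelated errors the observed covariances equal the true-score covariances, so only the own-variance terms attenuate.
True-score variance = [9.7²·0.72 + 1.6²·6.1²·0.91 + 0.9²·8.3²·0.67] + 162.053 = 191.816 + 162.053 = 353.868.
Reliability = 353.868 / 407.201 = 0.8690.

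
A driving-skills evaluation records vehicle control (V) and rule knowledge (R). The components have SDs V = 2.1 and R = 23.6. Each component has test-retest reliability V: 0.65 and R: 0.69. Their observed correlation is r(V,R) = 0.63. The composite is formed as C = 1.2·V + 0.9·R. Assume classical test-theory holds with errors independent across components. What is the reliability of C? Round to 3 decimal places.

0.729

Var(C) = 1.2²·2.1² + 0.9²·23.6² + 2·[1.08·2.1·23.6·0.63] = 457.488 + 67.4412 = 524.929.
Under uncorrelated errors the observed covariances equal the true-score covariances, so only the own-variance terms attenuate.
True-score variance = [1.2²·2.1²·0.65 + 0.9²·23.6²·0.69] + 67.4412 = 315.413 + 67.4412 = 382.854.
Reliability = 382.854 / 524.929 = 0.729.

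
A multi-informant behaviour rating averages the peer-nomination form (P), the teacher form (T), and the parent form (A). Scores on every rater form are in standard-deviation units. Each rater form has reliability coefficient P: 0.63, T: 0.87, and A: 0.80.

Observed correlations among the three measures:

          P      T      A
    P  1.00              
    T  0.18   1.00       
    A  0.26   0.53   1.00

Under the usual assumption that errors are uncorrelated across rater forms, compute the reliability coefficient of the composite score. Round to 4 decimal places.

0.8583

Var(P+T+A) = 3 + 2·[0.18 + 0.26 + 0.53] = 3 + 1.94 = 4.94.
Because errors are independent across components, Cov(Tᵢ,Tⱼ) = Cov(Xᵢ,Xⱼ); the off-diagonal part of the true-score variance is the same as above.
True-score variance = [0.63 + 0.87 + 0.80] + 1.94 = 2.3 + 1.94 = 4.24.
Reliability = 4.24 / 4.94 = 0.8583.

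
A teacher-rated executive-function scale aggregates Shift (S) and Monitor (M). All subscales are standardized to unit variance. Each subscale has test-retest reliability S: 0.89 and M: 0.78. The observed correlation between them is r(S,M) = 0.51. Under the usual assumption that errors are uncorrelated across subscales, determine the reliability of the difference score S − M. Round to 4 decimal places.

0.6633

Var(S−M) = 1 + 1 − 2·0.51 = 2 − 1.02 = 0.98.
Under uncorrelated errors the observed covariances equal the true-score covariances, so only the own-variance terms attenuate.
True-score variance = [0.89 + 0.78] − 1.02 = 1.67 − 1.02 = 0.65.
Reliability = 0.65 / 0.98 = 0.6633.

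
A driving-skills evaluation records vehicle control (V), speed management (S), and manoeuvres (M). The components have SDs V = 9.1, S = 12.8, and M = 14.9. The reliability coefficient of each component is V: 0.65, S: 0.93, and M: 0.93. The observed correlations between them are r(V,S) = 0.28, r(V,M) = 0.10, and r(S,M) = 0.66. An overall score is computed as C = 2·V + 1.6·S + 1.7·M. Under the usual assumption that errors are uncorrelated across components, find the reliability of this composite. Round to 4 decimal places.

Var(C) = 2²·9.1² + 1.6²·12.8² + 1.7²·14.9² + 2·[3.2·9.1·12.8·0.28 + 3.4·9.1·14.9·0.10 + 2.72·12.8·14.9·0.66] = 1392.28 + 985.694 = 2377.97.
Under uncorrelated errors the observed covariances equal the true-score covariances, so only the own-variance terms attenuate.
True-score variance = [2²·9.1²·0.65 + 1.6²·12.8²·0.93 + 1.7²·14.9²·0.93] + 985.694 = 1202.07 + 985.694 = 2187.77.
Reliability = 2187.77 / 2377.97 = 0.9200.

0.9200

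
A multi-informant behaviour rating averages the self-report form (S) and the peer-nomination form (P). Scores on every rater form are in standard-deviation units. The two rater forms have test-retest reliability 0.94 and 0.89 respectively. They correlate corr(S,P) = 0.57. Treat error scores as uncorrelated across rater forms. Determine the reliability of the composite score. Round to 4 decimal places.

Var(S+P) = 2 + 2·[0.57] = 2 + 1.14 = 3.14.
With uncorrelated errors the cross-covariances are all true-score covariance, so they carry over unchanged; only the diagonal terms shrink to ρᵢσᵢ².
True-score variance = [0.94 + 0.89] + 1.14 = 1.83 + 1.14 = 2.97.
Reliability = 2.97 / 3.14 = 0.9459.

0.9459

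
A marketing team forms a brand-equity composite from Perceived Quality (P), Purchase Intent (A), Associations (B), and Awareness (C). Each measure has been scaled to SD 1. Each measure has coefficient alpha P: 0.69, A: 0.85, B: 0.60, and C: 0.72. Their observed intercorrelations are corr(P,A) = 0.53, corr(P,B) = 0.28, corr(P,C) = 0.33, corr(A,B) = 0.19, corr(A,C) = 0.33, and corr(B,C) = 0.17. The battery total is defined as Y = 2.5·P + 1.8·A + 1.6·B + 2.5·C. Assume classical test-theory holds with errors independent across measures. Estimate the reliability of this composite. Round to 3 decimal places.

0.851

Var(Y) = 2.5² + 1.8² + 1.6² + 2.5² + 2·[4.5·0.53 + 4·0.28 + 6.25·0.33 + 2.88·0.19 + 4.5·0.33 + 4·0.17] = 18.3 + 16.5594 = 34.8594.
Because errors are independent across components, Cov(Tᵢ,Tⱼ) = Cov(Xᵢ,Xⱼ); the off-diagonal part of the true-score variance is the same as above.
True-score variance = [2.5²·0.69 + 1.8²·0.85 + 1.6²·0.60 + 2.5²·0.72] + 16.5594 = 13.1025 + 16.5594 = 29.6619.
Reliability = 29.6619 / 34.8594 = 0.851.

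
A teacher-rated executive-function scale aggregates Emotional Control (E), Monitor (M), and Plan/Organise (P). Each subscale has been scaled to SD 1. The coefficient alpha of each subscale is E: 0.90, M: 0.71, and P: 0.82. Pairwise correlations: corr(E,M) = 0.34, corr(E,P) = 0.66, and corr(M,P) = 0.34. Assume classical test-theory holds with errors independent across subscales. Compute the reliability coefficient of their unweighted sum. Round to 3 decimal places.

Var(E+M+P) = 3 + 2·[0.34 + 0.66 + 0.34] = 3 + 2.68 = 5.68.
Under uncorrelated errors the observed covariances equal the true-score covariances, so only the own-variance terms attenuate.
True-score variance = [0.90 + 0.71 + 0.82] + 2.68 = 2.43 + 2.68 = 5.11.
Reliability = 5.11 / 5.68 = 0.900.

0.900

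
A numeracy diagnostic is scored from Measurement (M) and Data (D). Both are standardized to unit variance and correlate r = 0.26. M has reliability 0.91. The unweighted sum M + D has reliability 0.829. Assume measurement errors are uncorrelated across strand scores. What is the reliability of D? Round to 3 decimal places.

0.659

Var(M+D) = 2 + 2·0.26 = 2.520.
True-score variance = ρ_M + ρ_D + 2·0.26, so 0.829 = (0.91 + ρ_D + 0.52) / 2.520.
ρ_D = 0.829·2.520 − 0.91 − 0.52 = 0.659.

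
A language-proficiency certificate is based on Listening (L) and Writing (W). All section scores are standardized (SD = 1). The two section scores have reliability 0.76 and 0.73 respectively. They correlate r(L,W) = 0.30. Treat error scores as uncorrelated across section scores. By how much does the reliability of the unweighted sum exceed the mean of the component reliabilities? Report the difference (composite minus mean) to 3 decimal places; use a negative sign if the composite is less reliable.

Var(sum) = 2 + 0.6 = 2.6; true-score variance = 1.49 + 0.6 = 2.09; composite reliability = 0.8038.
Mean component reliability = 0.7450.
Difference = 0.8038 − 0.7450 = 0.059.

0.059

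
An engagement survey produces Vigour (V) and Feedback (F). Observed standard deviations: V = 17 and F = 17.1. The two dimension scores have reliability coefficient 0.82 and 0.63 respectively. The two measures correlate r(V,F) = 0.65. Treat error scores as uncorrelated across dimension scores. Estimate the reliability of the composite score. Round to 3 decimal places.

Var(V+F) = 17² + 17.1² + 2·[17·17.1·0.65] = 581.41 + 377.91 = 959.32.
With uncorrelated errors the cross-covariances are all true-score covariance, so they carry over unchanged; only the diagonal terms shrink to ρᵢσᵢ².
True-score variance = [17²·0.82 + 17.1²·0.63] + 377.91 = 421.198 + 377.91 = 799.108.
Reliability = 799.108 / 959.32 = 0.833.

0.833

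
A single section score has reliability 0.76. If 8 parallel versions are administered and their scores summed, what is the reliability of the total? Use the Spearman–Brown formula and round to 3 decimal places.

0.962

ρ_k = kρ / (1 + (k−1)ρ) = 8·0.76 / (1 + 7·0.76) = 6.080 / 6.320 = 0.962.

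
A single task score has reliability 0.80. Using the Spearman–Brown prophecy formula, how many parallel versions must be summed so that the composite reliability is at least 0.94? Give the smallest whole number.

k ≥ ρ*(1−ρ₁)/(ρ₁(1−ρ*)) = 0.94·0.20 / (0.80·0.06) = 3.917.
Smallest integer k = 4.

4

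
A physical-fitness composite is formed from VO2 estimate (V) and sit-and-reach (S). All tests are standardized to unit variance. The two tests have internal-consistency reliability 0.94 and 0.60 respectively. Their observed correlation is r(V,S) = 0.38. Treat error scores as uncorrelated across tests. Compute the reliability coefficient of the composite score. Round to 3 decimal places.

Var(V+S) = 2 + 2·[0.38] = 2 + 0.76 = 2.76.
Because errors are independent across components, Cov(Tᵢ,Tⱼ) = Cov(Xᵢ,Xⱼ); the off-diagonal part of the true-score variance is the same as above.
True-score variance = [0.94 + 0.60] + 0.76 = 1.54 + 0.76 = 2.3.
Reliability = 2.3 / 2.76 = 0.833.

0.833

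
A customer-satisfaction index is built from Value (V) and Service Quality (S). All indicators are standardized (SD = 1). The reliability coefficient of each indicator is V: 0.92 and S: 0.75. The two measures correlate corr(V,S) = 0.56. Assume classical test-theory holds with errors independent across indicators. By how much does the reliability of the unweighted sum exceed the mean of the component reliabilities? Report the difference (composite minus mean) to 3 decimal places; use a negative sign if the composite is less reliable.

0.059

Var(sum) = 2 + 1.12 = 3.12; true-score variance = 1.67 + 1.12 = 2.79; composite reliability = 0.8942.
Mean component reliability = 0.8350.
Difference = 0.8942 − 0.8350 = 0.059.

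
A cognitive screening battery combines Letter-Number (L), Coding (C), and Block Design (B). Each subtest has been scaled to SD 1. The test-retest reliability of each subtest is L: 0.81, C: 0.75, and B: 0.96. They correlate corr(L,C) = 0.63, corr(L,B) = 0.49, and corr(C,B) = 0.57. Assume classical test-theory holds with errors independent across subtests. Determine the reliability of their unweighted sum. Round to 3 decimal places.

0.925

Var(L+C+B) = 3 + 2·[0.63 + 0.49 + 0.57] = 3 + 3.38 = 6.38.
Under uncorrelated errors the observed covariances equal the true-score covariances, so only the own-variance terms attenuate.
True-score variance = [0.81 + 0.75 + 0.96] + 3.38 = 2.52 + 3.38 = 5.9.
Reliability = 5.9 / 6.38 = 0.925.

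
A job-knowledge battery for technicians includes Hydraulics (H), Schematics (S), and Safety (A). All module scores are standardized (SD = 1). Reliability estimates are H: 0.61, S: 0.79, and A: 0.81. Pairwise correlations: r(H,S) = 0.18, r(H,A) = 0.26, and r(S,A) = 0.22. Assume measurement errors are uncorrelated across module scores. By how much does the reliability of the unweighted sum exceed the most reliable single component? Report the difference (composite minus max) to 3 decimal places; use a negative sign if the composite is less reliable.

0.007

Var(sum) = 3 + 1.32 = 4.32; true-score variance = 2.21 + 1.32 = 3.53; composite reliability = 0.8171.
Max component reliability = 0.8100.
Difference = 0.8171 − 0.8100 = 0.007.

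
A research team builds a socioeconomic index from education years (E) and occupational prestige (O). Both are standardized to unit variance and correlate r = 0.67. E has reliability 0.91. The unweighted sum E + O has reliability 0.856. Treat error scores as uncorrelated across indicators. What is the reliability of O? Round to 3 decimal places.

Var(E+O) = 2 + 2·0.67 = 3.340.
True-score variance = ρ_E + ρ_O + 2·0.67, so 0.856 = (0.91 + ρ_O + 1.34) / 3.340.
ρ_O = 0.856·3.340 − 0.91 − 1.34 = 0.609.

0.609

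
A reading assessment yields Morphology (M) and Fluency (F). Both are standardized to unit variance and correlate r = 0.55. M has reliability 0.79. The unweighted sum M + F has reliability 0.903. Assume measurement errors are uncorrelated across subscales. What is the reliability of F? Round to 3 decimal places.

Var(M+F) = 2 + 2·0.55 = 3.100.
True-score variance = ρ_M + ρ_F + 2·0.55, so 0.903 = (0.79 + ρ_F + 1.10) / 3.100.
ρ_F = 0.903·3.100 − 0.79 − 1.10 = 0.909.

0.909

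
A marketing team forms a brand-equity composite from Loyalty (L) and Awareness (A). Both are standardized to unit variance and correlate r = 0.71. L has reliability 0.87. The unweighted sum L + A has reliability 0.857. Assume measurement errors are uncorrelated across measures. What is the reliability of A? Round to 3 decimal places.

0.641

Var(L+A) = 2 + 2·0.71 = 3.420.
True-score variance = ρ_L + ρ_A + 2·0.71, so 0.857 = (0.87 + ρ_A + 1.42) / 3.420.
ρ_A = 0.857·3.420 − 0.87 − 1.42 = 0.641.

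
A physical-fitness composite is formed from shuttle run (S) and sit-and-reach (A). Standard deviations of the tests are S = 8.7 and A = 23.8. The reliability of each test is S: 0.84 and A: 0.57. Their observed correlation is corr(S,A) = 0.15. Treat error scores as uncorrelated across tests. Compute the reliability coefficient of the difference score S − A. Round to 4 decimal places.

Var(S−A) = 8.7² + 23.8² − 2·8.7·23.8·0.15 = 642.13 − 62.118 = 580.012.
Because errors are independent across components, Cov(Tᵢ,Tⱼ) = Cov(Xᵢ,Xⱼ); the off-diagonal part of the true-score variance is the same as above.
True-score variance = [8.7²·0.84 + 23.8²·0.57] − 62.118 = 386.45 − 62.118 = 324.332.
Reliability = 324.332 / 580.012 = 0.5592.

0.5592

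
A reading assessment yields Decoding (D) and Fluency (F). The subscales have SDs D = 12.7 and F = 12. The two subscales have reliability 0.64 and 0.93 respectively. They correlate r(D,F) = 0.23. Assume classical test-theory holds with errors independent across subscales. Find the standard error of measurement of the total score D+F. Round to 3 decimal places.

Var(total) = 305.29 + 70.104 = 375.394.
True-score variance = 237.146 + 70.104 = 307.25, so reliability = 0.8185.
Error variance = 375.394 − 307.25 = 68.1444; SEM = √68.1444 = 8.255.

8.255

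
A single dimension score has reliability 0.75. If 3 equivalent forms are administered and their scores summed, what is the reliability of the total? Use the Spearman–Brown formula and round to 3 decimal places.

ρ_k = kρ / (1 + (k−1)ρ) = 3·0.75 / (1 + 2·0.75) = 2.250 / 2.500 = 0.900.

0.900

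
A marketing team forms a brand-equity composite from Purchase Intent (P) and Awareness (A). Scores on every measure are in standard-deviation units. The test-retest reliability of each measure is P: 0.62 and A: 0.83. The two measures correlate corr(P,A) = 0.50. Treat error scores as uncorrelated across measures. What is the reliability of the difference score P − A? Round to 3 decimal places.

0.450

Var(P−A) = 1 + 1 − 2·0.50 = 2 − 1 = 1.
With uncorrelated errors the cross-covariances are all true-score covariance, so they carry over unchanged; only the diagonal terms shrink to ρᵢσᵢ².
True-score variance = [0.62 + 0.83] − 1 = 1.45 − 1 = 0.45.
Reliability = 0.45 / 1 = 0.450.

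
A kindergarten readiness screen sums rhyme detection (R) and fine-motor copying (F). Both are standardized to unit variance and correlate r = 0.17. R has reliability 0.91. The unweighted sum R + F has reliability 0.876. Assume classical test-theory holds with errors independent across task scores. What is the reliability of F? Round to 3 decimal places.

Var(R+F) = 2 + 2·0.17 = 2.340.
True-score variance = ρ_R + ρ_F + 2·0.17, so 0.876 = (0.91 + ρ_F + 0.34) / 2.340.
ρ_F = 0.876·2.340 − 0.91 − 0.34 = 0.800.

0.800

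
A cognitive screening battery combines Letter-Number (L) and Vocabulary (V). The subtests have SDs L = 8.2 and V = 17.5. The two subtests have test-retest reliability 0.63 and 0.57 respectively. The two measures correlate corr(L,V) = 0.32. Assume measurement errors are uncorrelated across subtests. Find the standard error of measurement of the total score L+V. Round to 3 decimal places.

12.513

Var(total) = 373.49 + 91.84 = 465.33.
True-score variance = 216.924 + 91.84 = 308.764, so reliability = 0.6635.
Error variance = 465.33 − 308.764 = 156.566; SEM = √156.566 = 12.513.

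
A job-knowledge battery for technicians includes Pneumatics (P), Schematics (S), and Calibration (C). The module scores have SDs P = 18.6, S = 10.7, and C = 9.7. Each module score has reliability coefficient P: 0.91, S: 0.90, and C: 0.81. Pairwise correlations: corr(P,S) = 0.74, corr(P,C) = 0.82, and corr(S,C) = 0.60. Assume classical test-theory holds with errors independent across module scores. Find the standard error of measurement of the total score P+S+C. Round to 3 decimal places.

Var(total) = 554.54 + 714.986 = 1269.53.
True-score variance = 494.078 + 714.986 = 1209.06, so reliability = 0.9524.
Error variance = 1269.53 − 1209.06 = 60.4625; SEM = √60.4625 = 7.776.

7.776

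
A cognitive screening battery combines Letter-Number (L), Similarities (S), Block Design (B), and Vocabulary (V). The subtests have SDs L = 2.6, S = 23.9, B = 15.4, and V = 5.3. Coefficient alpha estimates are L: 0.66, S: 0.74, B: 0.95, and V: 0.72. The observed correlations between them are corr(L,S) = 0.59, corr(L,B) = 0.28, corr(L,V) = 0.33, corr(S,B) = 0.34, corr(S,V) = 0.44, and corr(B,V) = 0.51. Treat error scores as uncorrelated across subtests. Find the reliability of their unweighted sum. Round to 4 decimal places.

0.8776

Var(L+S+B+V) = 2.6² + 23.9² + 15.4² + 5.3² + 2·[2.6·23.9·0.59 + 2.6·15.4·0.28 + 2.6·5.3·0.33 + 23.9·15.4·0.34 + 23.9·5.3·0.44 + 15.4·5.3·0.51] = 843.22 + 549.845 = 1393.07.
Under uncorrelated errors the observed covariances equal the true-score covariances, so only the own-variance terms attenuate.
True-score variance = [2.6²·0.66 + 23.9²·0.74 + 15.4²·0.95 + 5.3²·0.72] + 549.845 = 672.684 + 549.845 = 1222.53.
Reliability = 1222.53 / 1393.07 = 0.8776.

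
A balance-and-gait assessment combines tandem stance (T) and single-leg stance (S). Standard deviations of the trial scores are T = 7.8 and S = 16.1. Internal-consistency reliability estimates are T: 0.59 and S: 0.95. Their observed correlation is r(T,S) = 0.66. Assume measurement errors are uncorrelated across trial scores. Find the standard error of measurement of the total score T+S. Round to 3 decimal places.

6.157

Var(total) = 320.05 + 165.766 = 485.816.
True-score variance = 282.145 + 165.766 = 447.911, so reliability = 0.9220.
Error variance = 485.816 − 447.911 = 37.9049; SEM = √37.9049 = 6.157.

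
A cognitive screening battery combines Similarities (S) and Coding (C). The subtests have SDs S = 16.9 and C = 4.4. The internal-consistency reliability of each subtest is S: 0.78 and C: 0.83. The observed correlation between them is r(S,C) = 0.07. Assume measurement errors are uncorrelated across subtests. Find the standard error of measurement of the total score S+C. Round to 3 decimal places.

Var(total) = 304.97 + 10.4104 = 315.38.
True-score variance = 238.845 + 10.4104 = 249.255, so reliability = 0.7903.
Error variance = 315.38 − 249.255 = 66.1254; SEM = √66.1254 = 8.132.

8.132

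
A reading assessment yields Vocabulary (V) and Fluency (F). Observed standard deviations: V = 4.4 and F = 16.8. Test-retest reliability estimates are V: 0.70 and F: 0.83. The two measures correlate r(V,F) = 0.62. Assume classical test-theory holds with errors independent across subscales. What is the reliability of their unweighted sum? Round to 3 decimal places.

0.863

Var(V+F) = 4.4² + 16.8² + 2·[4.4·16.8·0.62] = 301.6 + 91.6608 = 393.261.
Because errors are independent across components, Cov(Tᵢ,Tⱼ) = Cov(Xᵢ,Xⱼ); the off-diagonal part of the true-score variance is the same as above.
True-score variance = [4.4²·0.70 + 16.8²·0.83] + 91.6608 = 247.811 + 91.6608 = 339.472.
Reliability = 339.472 / 393.261 = 0.863.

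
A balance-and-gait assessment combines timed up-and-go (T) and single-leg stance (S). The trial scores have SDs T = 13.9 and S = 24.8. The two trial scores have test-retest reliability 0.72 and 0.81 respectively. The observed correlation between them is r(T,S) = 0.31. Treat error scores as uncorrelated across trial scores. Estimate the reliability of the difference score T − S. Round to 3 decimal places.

Var(T−S) = 13.9² + 24.8² − 2·13.9·24.8·0.31 = 808.25 − 213.726 = 594.524.
Because errors are independent across components, Cov(Tᵢ,Tⱼ) = Cov(Xᵢ,Xⱼ); the off-diagonal part of the true-score variance is the same as above.
True-score variance = [13.9²·0.72 + 24.8²·0.81] − 213.726 = 637.294 − 213.726 = 423.567.
Reliability = 423.567 / 594.524 = 0.712.

0.712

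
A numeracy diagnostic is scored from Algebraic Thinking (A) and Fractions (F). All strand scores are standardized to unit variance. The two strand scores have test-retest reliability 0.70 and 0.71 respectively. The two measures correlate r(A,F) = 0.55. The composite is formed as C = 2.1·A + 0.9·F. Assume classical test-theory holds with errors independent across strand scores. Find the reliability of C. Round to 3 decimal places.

0.787

Var(C) = 2.1² + 0.9² + 2·[1.89·0.55] = 5.22 + 2.079 = 7.299.
Because errors are independent across components, Cov(Tᵢ,Tⱼ) = Cov(Xᵢ,Xⱼ); the off-diagonal part of the true-score variance is the same as above.
True-score variance = [2.1²·0.70 + 0.9²·0.71] + 2.079 = 3.6621 + 2.079 = 5.7411.
Reliability = 5.7411 / 7.299 = 0.787.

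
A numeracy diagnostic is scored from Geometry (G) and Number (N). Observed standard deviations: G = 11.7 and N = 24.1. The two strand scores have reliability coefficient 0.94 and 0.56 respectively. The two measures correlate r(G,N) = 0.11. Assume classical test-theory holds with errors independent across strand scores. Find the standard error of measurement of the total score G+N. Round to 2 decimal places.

16.24

Var(total) = 717.7 + 62.0334 = 779.733.
True-score variance = 453.93 + 62.0334 = 515.964, so reliability = 0.6617.
Error variance = 779.733 − 515.964 = 263.77; SEM = √263.77 = 16.24.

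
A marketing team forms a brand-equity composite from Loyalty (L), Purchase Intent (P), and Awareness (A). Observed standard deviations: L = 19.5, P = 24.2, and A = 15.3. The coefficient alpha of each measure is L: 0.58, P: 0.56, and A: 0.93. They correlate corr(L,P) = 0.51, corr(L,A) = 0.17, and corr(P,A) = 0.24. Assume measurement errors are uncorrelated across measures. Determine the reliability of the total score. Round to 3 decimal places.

0.779

Var(L+P+A) = 19.5² + 24.2² + 15.3² + 2·[19.5·24.2·0.51 + 19.5·15.3·0.17 + 24.2·15.3·0.24] = 1199.98 + 760.502 = 1960.48.
Because errors are independent across components, Cov(Tᵢ,Tⱼ) = Cov(Xᵢ,Xⱼ); the off-diagonal part of the true-score variance is the same as above.
True-score variance = [19.5²·0.58 + 24.2²·0.56 + 15.3²·0.93] + 760.502 = 766.207 + 760.502 = 1526.71.
Reliability = 1526.71 / 1960.48 = 0.779.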